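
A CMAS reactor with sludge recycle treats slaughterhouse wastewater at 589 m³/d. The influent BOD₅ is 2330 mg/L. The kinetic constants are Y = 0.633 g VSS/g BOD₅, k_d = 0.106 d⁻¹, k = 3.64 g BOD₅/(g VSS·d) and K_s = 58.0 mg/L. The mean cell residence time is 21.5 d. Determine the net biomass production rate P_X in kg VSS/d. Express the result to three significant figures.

For a completely mixed reactor with recycle the Lawrence–McCarty relation gives S = K_s·(1 + k_d·θ_c) / [θ_c·(Y·k − k_d) − 1] = 58.0 × (1 + 0.106 × 21.5) / [21.5 × (0.633 × 3.64 − 0.106) − 1] = 190.2 / 46.26 = 4.111 mg/L.
Observed yield with endogenous decay: Y_obs = Y / (1 + k_d·θ_c) = 0.633 / (1 + 0.106 × 21.5) = 0.633 / 3.279 = 0.1930 g VSS/g BOD₅.
Q·(S₀ − S) = 589 × (2330 − 4.11) × 10⁻³ = 1370 kg/d removed.
Biomass produced: P_X = Y_obs·Q·ΔS = 0.1930 × 1370 ≈ 264.5 kg VSS/d.

P_X ≈ 264 kg VSS/d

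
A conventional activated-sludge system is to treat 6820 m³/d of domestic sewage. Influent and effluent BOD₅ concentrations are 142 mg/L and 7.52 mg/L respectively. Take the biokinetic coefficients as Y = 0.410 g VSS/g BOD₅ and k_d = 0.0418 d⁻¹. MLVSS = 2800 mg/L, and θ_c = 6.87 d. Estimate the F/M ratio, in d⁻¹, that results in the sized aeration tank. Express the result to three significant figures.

F/M ≈ 0.483 d⁻¹

Rearranging the biomass balance for a CMAS with decay, V = Y·Q·ΔS·θ_c / [X·(1+k_d θ_c)] = 0.410 × 6820 × (142 − 7.52) × 6.87 / [2800 × (1 + 0.0418 × 6.87)] = 2.58×10^6 / 3604 = 716.8 m³.
Food-to-microorganism ratio F/M = Q S₀ / (V X) = 6820 × 142 / (716.8 × 2800) = 0.4825 d⁻¹.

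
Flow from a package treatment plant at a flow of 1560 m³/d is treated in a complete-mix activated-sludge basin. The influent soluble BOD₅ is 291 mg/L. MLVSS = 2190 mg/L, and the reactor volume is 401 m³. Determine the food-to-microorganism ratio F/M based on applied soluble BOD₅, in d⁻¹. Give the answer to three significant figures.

F/M = Q·S₀ / (V·X) = 1560 × 291 / (401.0 × 2190) = 0.5169 g soluble BOD₅·(g VSS·d)⁻¹.

F/M ≈ 0.517 d⁻¹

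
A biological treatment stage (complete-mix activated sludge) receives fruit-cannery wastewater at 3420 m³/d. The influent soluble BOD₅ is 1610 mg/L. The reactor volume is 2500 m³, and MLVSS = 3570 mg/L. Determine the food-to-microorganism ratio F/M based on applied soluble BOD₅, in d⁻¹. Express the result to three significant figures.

F/M = applied load / biomass = Q·S₀/(V·X) = 3420 × 1610 / (2500 × 3570) = 0.6169 d⁻¹.

F/M ≈ 0.617 d⁻¹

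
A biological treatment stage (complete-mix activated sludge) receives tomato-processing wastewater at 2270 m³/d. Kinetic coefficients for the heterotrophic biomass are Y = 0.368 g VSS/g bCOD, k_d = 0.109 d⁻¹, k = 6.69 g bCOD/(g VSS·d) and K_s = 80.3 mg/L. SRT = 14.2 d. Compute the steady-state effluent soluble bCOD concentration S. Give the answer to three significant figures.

From the Monod/SRT balance for a CMAS, S = K_s·(1+k_d θ_c)/[θ_c·(Y k − k_d) − 1] = 80.3 × (1 + 0.109 × 14.2) / [14.2 × (0.368 × 6.69 − 0.109) − 1] = 204.6 / 32.41 = 6.312 mg/L.

S ≈ 6.31 mg/L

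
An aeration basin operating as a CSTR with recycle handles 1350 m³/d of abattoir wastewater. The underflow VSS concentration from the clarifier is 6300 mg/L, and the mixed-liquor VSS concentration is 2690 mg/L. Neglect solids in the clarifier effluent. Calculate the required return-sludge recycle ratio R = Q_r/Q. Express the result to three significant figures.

R ≈ 0.745

R = Q_r/Q = X/(X_r − X) = 2690 / (6300 − 2690) = 0.7452.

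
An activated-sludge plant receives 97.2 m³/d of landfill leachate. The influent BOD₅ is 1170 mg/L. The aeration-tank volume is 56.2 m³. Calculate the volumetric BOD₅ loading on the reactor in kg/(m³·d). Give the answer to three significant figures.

Applied BOD₅ load per unit volume = Q·S₀/V = (97.2 × 1170/1000)/56.20 = 2.024 kg BOD₅·m⁻³·d⁻¹.

L_v ≈ 2.02 kg BOD₅/(m³·d)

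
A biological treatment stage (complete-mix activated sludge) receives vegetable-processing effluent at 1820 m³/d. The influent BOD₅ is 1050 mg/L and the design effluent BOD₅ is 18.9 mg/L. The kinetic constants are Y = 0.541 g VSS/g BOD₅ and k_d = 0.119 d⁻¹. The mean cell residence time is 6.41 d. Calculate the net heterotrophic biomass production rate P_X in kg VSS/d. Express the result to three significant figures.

Correct the yield for decay: Y_obs = Y/(1 + k_d θ_c) = 0.541 / (1 + 0.119 × 6.41) = 0.541 / 1.763 = 0.3069.
Substrate removed = Q·(S₀ − S) = 1820 m³/d × (1050 − 18.9) g/m³ = 1.88×10^6 g/d = 1877 kg/d.
Biomass produced: P_X = Y_obs·Q·ΔS = 0.3069 × 1877 ≈ 575.9 kg VSS/d.

P_X ≈ 576 kg VSS/d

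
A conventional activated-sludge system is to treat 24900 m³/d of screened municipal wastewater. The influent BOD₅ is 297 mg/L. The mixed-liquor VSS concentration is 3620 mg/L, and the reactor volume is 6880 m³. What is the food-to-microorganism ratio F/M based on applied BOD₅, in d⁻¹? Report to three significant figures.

Food-to-microorganism ratio F/M = Q S₀ / (V X) = 24900 × 297 / (6880 × 3620) = 0.2969 d⁻¹.

F/M ≈ 0.297 d⁻¹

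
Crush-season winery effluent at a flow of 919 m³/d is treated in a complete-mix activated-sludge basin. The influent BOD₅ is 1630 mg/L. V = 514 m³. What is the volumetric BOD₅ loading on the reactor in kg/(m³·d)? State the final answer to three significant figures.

L_v = Q S₀ / V = 919 × 1630 × 10⁻³ / 514.0 = 2.914 kg/(m³·d).

L_v ≈ 2.91 kg BOD₅/(m³·d)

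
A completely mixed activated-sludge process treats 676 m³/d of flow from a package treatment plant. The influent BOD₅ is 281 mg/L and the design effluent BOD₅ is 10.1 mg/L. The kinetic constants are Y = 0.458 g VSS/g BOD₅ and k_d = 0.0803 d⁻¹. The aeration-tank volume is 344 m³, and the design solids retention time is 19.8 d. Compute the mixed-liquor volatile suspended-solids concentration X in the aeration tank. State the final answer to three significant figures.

From V·X·(1 + k_d·θ_c) = Y·Q·(S₀ − S)·θ_c: X = 0.458 × 676 × (281 − 10.1) × 19.8 / [344 × (1 + 0.0803 × 19.8)] = 1864 mg/L.

X ≈ 1860 mg/L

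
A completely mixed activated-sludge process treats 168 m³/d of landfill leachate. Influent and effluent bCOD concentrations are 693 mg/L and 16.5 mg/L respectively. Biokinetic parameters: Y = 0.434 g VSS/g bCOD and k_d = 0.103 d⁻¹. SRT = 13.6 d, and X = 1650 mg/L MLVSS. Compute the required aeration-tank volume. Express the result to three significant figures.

From the SRT design equation V = Y Q (S₀−S) θ_c / [X (1 + k_d θ_c)] = 0.434 × 168 × (693 − 16.5) × 13.6 / [1650 × (1 + 0.103 × 13.6)] = 6.71×10^5 / 3961 = 169.3 m³.

V ≈ 169 m³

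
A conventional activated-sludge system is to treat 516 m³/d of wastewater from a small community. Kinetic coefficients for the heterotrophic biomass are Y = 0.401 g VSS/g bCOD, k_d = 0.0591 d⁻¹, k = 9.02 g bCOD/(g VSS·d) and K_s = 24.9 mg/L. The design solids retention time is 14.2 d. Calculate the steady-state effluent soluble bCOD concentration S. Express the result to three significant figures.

S ≈ 0.925 mg/L

From the Monod/SRT balance for a CMAS, S = K_s·(1+k_d θ_c)/[θ_c·(Y k − k_d) − 1] = 24.9 × (1 + 0.0591 × 14.2) / [14.2 × (0.401 × 9.02 − 0.0591) − 1] = 45.80 / 49.52 = 0.9248 mg/L.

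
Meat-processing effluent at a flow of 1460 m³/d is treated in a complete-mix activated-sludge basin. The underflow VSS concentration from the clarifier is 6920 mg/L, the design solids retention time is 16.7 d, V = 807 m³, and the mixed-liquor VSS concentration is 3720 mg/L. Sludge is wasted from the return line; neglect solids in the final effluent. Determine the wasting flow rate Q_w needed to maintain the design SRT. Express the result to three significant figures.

θ_c = V·X/(Q_w·X_r) when wasting from the recycle, so Q_w = V·X/(θ_c·X_r) = 807.0 × 3720 / (16.7 × 6920) = 25.98 m³/d.

Q_w ≈ 26.0 m³/d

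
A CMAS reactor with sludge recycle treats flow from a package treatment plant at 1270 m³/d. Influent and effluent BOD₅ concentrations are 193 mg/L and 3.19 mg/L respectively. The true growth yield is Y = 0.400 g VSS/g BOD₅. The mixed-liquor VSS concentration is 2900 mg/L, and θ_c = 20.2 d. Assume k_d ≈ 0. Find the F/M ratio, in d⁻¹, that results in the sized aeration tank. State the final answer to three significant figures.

V·X = Y·Q·ΔS·θ_c gives V = 0.400 × 1270 × (193 − 3.19) × 20.2 / 2900 = 671.6 m³.
F/M = Q·S₀ / (V·X) = 1270 × 193 / (671.6 × 2900) = 0.1258 g BOD₅·(g VSS·d)⁻¹.

F/M ≈ 0.126 d⁻¹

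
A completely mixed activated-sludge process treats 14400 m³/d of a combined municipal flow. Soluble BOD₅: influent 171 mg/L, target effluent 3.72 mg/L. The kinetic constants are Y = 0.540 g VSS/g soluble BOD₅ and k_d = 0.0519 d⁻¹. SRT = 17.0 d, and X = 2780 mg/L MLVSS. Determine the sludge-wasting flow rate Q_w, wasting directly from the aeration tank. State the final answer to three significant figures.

Q_w ≈ 249 m³/d

Rearranging the biomass balance for a CMAS with decay, V = Y·Q·ΔS·θ_c / [X·(1+k_d θ_c)] = 0.540 × 14400 × (171 − 3.72) × 17.0 / [2780 × (1 + 0.0519 × 17.0)] = 2.21×10^7 / 5233 = 4226 m³.
With mixed-liquor wasting, θ_c = V/Q_w, so Q_w = V/θ_c = 4226/17.0 = 248.6 m³/d.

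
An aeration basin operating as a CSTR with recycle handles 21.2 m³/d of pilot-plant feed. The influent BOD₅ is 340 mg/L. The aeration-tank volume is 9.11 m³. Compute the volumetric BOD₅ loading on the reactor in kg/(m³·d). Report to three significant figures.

L_v ≈ 0.791 kg BOD₅/(m³·d)

Volumetric loading L_v = Q·S₀ / V = 21.2 × 340 g/m³ / 9.110 m³ = 791.2 g/(m³·d) = 0.7912 kg BOD₅/(m³·d).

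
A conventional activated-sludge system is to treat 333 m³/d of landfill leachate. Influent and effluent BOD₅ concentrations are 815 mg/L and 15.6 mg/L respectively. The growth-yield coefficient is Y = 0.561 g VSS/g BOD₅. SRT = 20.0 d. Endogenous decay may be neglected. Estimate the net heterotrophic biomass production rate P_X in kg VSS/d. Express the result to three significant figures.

No decay correction is needed, so Y_obs = Y = 0.561.
Substrate removed = Q·(S₀ − S) = 333 m³/d × (815 − 15.6) g/m³ = 2.66×10^5 g/d = 266.2 kg/d.
Biomass produced: P_X = Y_obs·Q·ΔS = 0.5610 × 266.2 ≈ 149.3 kg VSS/d.

P_X ≈ 149 kg VSS/d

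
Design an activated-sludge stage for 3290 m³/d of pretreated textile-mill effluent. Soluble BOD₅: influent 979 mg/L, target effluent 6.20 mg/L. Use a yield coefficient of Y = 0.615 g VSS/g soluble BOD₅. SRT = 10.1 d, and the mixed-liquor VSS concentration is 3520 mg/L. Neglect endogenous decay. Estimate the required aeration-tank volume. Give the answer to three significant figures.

V ≈ 5650 m³

Biomass mass balance (decay neglected): V·X = Y·Q·(S₀ − S)·θ_c, so V = 0.615 × 3290 × (979 − 6.20) × 10.1 / 3520 = 5648 m³.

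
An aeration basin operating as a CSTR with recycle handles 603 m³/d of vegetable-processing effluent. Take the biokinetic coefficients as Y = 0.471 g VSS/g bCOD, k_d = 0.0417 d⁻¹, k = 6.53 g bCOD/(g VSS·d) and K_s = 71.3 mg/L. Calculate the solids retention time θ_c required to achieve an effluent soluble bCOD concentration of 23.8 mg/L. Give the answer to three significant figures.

From 1/θ_c = Y·k·S/(K_s + S) − k_d: Y·k·S/(K_s+S) = 0.471 × 6.53 × 23.8 / (71.3 + 23.8) = 0.7697 d⁻¹.
θ_c = 1/(μ − k_d) = 1/(0.7697 − 0.0417) = 1/0.7280 = 1.374 d.

θ_c ≈ 1.37 d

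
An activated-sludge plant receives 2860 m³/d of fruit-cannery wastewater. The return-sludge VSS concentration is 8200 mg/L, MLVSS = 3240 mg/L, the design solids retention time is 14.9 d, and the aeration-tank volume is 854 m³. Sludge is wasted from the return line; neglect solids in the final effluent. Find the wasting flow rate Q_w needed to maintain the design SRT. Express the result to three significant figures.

Q_w ≈ 22.6 m³/d

Q_w = (V·X)/(θ_c X_r) = 854.0 × 3240 / (14.9 × 8200) = 22.65 m³/d.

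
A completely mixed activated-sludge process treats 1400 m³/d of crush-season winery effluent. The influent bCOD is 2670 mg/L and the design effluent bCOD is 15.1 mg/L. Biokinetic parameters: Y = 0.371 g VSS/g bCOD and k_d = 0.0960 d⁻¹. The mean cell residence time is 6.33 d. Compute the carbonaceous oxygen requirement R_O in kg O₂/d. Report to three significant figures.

R_O ≈ 2500 kg O₂/d

Observed yield with endogenous decay: Y_obs = Y / (1 + k_d·θ_c) = 0.371 / (1 + 0.0960 × 6.33) = 0.371 / 1.608 = 0.2308 g VSS/g bCOD.
Mass of bCOD removed per day: Q(S₀ − S) = 1400 × 2655 g/m³ = 3717 kg/d.
Biomass synthesised: P_X = Y_obs × 3717 = 857.7 kg VSS/d.
Carbonaceous O₂ demand = substrate oxidised − cell-mass equivalent = 3717 − 1.42 × 857.7 = 2499 kg O₂/d.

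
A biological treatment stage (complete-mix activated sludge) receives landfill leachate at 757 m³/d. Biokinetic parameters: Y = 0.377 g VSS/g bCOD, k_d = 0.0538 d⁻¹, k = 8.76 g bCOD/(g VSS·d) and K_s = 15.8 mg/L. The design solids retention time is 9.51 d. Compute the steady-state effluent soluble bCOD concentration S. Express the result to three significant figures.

From the Monod/SRT balance for a CMAS, S = K_s·(1+k_d θ_c)/[θ_c·(Y k − k_d) − 1] = 15.8 × (1 + 0.0538 × 9.51) / [9.51 × (0.377 × 8.76 − 0.0538) − 1] = 23.88 / 29.90 = 0.7989 mg/L.

S ≈ 0.799 mg/L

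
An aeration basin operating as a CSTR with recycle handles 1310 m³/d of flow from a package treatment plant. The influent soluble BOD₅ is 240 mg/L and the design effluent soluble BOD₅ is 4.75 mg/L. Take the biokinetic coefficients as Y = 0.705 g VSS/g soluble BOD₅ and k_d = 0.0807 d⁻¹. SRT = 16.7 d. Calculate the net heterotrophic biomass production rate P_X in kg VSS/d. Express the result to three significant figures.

P_X ≈ 92.5 kg VSS/d

Y_obs = Y / (1 + k_d θ_c) = 0.705 / (1 + 0.0807 × 16.7) = 0.705 / 2.348 = 0.3003.
Substrate removed = Q·(S₀ − S) = 1310 m³/d × (240 − 4.75) g/m³ = 3.08×10^5 g/d = 308.2 kg/d.
Net biomass production P_X = Y_obs × Q·(S₀ − S) = 0.3003 × 308.2 = 92.54 kg VSS/d.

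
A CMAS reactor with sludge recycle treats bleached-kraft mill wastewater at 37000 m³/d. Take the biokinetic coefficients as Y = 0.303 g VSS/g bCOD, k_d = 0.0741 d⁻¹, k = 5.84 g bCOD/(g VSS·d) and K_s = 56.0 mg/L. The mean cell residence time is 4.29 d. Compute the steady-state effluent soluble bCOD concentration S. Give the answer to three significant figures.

From the Monod/SRT balance for a CMAS, S = K_s·(1+k_d θ_c)/[θ_c·(Y k − k_d) − 1] = 56.0 × (1 + 0.0741 × 4.29) / [4.29 × (0.303 × 5.84 − 0.0741) − 1] = 73.80 / 6.273 = 11.76 mg/L.

S ≈ 11.8 mg/L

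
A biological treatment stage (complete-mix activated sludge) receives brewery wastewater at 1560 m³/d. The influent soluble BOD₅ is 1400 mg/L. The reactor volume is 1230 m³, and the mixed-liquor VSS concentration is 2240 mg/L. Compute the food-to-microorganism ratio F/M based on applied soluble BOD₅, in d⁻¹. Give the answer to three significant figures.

F/M = Q·S₀ / (V·X) = 1560 × 1400 / (1230 × 2240) = 0.7927 g soluble BOD₅·(g VSS·d)⁻¹.

F/M ≈ 0.793 d⁻¹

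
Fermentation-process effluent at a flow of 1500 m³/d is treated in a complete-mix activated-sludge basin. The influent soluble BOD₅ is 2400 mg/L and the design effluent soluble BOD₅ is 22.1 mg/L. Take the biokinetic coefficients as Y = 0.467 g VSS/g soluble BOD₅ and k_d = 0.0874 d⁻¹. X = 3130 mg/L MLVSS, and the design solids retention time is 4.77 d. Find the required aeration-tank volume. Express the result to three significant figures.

From the SRT design equation V = Y Q (S₀−S) θ_c / [X (1 + k_d θ_c)] = 0.467 × 1500 × (2400 − 22.1) × 4.77 / [3130 × (1 + 0.0874 × 4.77)] = 7.95×10^6 / 4435 = 1792 m³.

V ≈ 1790 m³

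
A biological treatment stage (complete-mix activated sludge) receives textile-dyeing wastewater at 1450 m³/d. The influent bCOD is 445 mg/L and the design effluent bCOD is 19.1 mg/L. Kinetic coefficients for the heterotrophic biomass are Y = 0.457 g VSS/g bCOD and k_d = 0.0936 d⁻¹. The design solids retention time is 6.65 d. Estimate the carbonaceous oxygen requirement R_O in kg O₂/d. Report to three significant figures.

R_O ≈ 371 kg O₂/d

Correct the yield for decay: Y_obs = Y/(1 + k_d θ_c) = 0.457 / (1 + 0.0936 × 6.65) = 0.457 / 1.622 = 0.2817.
ΔS = 445 − 19.1 = 425.9 mg/L, so the substrate removal rate is 1450 × 425.9/1000 = 617.6 kg bCOD/d.
P_X = Y_obs·Q·(S₀ − S) = 0.2817 × 617.6 = 173.9 kg VSS/d.
R_O = Q·ΔS − 1.42 P_X = 617.6 − 247.0 = 370.5 kg O₂/d.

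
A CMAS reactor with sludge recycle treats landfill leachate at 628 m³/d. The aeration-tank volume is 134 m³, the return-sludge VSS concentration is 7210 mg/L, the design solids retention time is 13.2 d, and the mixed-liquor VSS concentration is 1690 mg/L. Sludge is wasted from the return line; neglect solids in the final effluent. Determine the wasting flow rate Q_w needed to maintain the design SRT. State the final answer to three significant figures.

Q_w ≈ 2.38 m³/d

Wasting from the return line (neglecting effluent solids): Q_w = V·X / (θ_c·X_r) = 134.0 × 1690 / (13.2 × 7210) = 2.379 m³/d.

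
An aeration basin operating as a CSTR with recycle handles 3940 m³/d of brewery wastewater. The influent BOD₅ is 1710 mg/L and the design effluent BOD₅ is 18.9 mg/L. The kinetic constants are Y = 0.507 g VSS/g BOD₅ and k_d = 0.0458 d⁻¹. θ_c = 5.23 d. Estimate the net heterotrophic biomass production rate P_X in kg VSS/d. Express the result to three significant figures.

Y_obs = Y / (1 + k_d θ_c) = 0.507 / (1 + 0.0458 × 5.23) = 0.507 / 1.240 = 0.4090.
ΔS = 1710 − 18.9 = 1691 mg/L, so the substrate removal rate is 3940 × 1691/1000 = 6663 kg BOD₅/d.
P_X = Y_obs · Q(S₀ − S) = 0.4090 × 6663 = 2725 kg VSS/d.

P_X ≈ 2730 kg VSS/d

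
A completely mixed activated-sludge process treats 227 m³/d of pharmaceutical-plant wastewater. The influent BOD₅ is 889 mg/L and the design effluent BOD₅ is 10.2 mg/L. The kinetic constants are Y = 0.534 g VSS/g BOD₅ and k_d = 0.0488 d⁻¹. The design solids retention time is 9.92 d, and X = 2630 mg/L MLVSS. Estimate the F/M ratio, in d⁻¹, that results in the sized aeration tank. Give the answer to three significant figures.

Steady-state biomass mass balance: V·X·(1 + k_d·θ_c) = Y·Q·(S₀ − S)·θ_c, so V = 0.534 × 227 × (889 − 10.2) × 9.92 / [2630 × (1 + 0.0488 × 9.92)] = 1.06×10^6 / 3903 = 270.7 m³.
F/M = Q·S₀ / (V·X) = 227 × 889 / (270.7 × 2630) = 0.2834 g BOD₅·(g VSS·d)⁻¹.

F/M ≈ 0.283 d⁻¹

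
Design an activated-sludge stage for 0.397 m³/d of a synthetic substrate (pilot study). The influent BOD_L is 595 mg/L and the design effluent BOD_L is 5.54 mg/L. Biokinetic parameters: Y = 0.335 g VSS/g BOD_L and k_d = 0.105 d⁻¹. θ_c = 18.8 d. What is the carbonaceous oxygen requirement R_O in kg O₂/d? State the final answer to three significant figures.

R_O ≈ 0.197 kg O₂/d

Y_obs = Y / (1 + k_d θ_c) = 0.335 / (1 + 0.105 × 18.8) = 0.335 / 2.974 = 0.1126.
Substrate removed = Q·(S₀ − S) = 0.397 m³/d × (595 − 5.54) g/m³ = 2.34×10^2 g/d = 0.2340 kg/d.
Net sludge production P_X = 0.1126 × 0.2340 = 0.02636 kg VSS/d.
R_O = Q·ΔS − 1.42 P_X = 0.2340 − 0.03743 = 0.1966 kg O₂/d.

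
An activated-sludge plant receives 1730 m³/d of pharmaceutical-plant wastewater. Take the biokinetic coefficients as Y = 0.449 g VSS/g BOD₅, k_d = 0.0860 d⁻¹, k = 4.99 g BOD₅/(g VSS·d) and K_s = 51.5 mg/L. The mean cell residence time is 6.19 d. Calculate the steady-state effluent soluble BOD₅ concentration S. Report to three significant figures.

Effluent substrate depends only on kinetics and SRT: S = K_s(1 + k_d θ_c) / [θ_c(Yk − k_d) − 1] = 51.5 × (1 + 0.0860 × 6.19) / [6.19 × (0.449 × 4.99 − 0.0860) − 1] = 78.92 / 12.34 = 6.397 mg/L.

S ≈ 6.40 mg/L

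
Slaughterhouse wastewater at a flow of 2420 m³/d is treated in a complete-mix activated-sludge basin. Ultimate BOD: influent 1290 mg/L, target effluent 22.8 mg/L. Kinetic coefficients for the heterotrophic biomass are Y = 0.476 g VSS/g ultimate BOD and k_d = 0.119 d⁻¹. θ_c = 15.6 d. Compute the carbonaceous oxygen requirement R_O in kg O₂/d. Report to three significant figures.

Observed yield with endogenous decay: Y_obs = Y / (1 + k_d·θ_c) = 0.476 / (1 + 0.119 × 15.6) = 0.476 / 2.856 = 0.1666 g VSS/g ultimate BOD.
ΔS = 1290 − 22.8 = 1267 mg/L, so the substrate removal rate is 2420 × 1267/1000 = 3067 kg ultimate BOD/d.
Biomass synthesised: P_X = Y_obs × 3067 = 511.0 kg VSS/d.
R_O = Q·ΔS − 1.42 P_X = 3067 − 725.7 = 2341 kg O₂/d.

R_O ≈ 2340 kg O₂/d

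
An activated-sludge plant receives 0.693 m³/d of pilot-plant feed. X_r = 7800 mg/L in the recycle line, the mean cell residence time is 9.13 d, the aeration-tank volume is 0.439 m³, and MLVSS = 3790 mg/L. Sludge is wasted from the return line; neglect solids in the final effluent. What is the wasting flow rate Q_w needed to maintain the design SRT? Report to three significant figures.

Q_w = (V·X)/(θ_c X_r) = 0.4390 × 3790 / (9.13 × 7800) = 0.02336 m³/d.

Q_w ≈ 0.0234 m³/d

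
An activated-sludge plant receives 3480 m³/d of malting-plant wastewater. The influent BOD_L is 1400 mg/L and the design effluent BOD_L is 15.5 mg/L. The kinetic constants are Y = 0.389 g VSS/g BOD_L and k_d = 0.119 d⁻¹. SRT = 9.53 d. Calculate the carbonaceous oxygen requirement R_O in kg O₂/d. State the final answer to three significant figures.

R_O ≈ 3570 kg O₂/d

Correct the yield for decay: Y_obs = Y/(1 + k_d θ_c) = 0.389 / (1 + 0.119 × 9.53) = 0.389 / 2.134 = 0.1823.
ΔS = 1400 − 15.5 = 1384 mg/L, so the substrate removal rate is 3480 × 1384/1000 = 4818 kg BOD_L/d.
Biomass synthesised: P_X = Y_obs × 4818 = 878.2 kg VSS/d.
Carbonaceous O₂ demand = substrate oxidised − cell-mass equivalent = 4818 − 1.42 × 878.2 = 3571 kg O₂/d.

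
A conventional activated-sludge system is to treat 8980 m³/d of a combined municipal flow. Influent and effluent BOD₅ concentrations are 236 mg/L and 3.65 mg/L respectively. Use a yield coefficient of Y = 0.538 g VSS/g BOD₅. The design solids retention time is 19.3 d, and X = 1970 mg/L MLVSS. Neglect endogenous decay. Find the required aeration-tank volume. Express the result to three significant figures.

V ≈ 11000 m³

Biomass mass balance (decay neglected): V·X = Y·Q·(S₀ − S)·θ_c, so V = 0.538 × 8980 × (236 − 3.65) × 19.3 / 1970 = 10997 m³.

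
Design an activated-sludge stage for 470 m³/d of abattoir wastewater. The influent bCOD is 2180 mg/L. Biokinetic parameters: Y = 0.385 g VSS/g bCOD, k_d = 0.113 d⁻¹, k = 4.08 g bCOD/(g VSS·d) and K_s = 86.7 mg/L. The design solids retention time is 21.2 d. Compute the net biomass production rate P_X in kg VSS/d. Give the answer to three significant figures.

From the Monod/SRT balance for a CMAS, S = K_s·(1+k_d θ_c)/[θ_c·(Y k − k_d) − 1] = 86.7 × (1 + 0.113 × 21.2) / [21.2 × (0.385 × 4.08 − 0.113) − 1] = 294.4 / 29.91 = 9.844 mg/L.
Y_obs = Y / (1 + k_d θ_c) = 0.385 / (1 + 0.113 × 21.2) = 0.385 / 3.396 = 0.1134.
Mass of bCOD removed per day: Q(S₀ − S) = 470 × 2170 g/m³ = 1020 kg/d.
Net biomass production P_X = Y_obs × Q·(S₀ − S) = 0.1134 × 1020 = 115.6 kg VSS/d.

P_X ≈ 116 kg VSS/d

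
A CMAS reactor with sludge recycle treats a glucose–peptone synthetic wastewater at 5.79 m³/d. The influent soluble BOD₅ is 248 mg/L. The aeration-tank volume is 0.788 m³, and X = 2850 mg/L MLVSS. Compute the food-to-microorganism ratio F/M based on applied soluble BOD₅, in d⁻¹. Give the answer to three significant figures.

F/M = applied load / biomass = Q·S₀/(V·X) = 5.79 × 248 / (0.7880 × 2850) = 0.6394 d⁻¹.

F/M ≈ 0.639 d⁻¹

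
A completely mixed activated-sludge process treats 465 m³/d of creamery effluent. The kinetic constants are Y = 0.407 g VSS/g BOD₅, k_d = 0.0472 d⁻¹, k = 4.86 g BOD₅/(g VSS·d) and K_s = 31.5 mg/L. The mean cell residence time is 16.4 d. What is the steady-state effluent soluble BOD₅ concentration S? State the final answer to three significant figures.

From the Monod/SRT balance for a CMAS, S = K_s·(1+k_d θ_c)/[θ_c·(Y k − k_d) − 1] = 31.5 × (1 + 0.0472 × 16.4) / [16.4 × (0.407 × 4.86 − 0.0472) − 1] = 55.88 / 30.67 = 1.822 mg/L.

S ≈ 1.82 mg/L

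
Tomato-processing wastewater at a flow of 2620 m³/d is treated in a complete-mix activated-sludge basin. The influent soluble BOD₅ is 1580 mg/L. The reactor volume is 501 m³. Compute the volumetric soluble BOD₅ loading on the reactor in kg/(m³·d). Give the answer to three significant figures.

L_v ≈ 8.26 kg soluble BOD₅/(m³·d)

Volumetric loading L_v = Q·S₀ / V = 2620 × 1580 g/m³ / 501.0 m³ = 8263 g/(m³·d) = 8.263 kg soluble BOD₅/(m³·d).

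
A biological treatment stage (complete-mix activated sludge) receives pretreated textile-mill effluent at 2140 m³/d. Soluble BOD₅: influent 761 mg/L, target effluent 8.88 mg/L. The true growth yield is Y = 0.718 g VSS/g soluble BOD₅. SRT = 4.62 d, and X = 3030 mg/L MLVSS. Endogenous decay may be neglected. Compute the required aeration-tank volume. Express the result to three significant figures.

With k_d = 0 the design equation reduces to V = Y Q (S₀−S) θ_c / X = 0.718 × 2140 × (761 − 8.88) × 4.62 / 3030 = 1762 m³.

V ≈ 1760 m³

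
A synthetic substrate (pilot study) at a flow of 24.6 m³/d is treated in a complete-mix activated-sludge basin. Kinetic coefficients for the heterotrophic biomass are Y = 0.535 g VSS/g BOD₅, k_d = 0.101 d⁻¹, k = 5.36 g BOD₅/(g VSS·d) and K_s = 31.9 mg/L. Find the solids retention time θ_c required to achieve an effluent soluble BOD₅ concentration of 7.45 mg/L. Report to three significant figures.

θ_c ≈ 2.26 d

From 1/θ_c = Y·k·S/(K_s + S) − k_d: Y·k·S/(K_s+S) = 0.535 × 5.36 × 7.45 / (31.9 + 7.45) = 0.5429 d⁻¹.
θ_c = 1/(μ − k_d) = 1/(0.5429 − 0.101) = 1/0.4419 = 2.263 d.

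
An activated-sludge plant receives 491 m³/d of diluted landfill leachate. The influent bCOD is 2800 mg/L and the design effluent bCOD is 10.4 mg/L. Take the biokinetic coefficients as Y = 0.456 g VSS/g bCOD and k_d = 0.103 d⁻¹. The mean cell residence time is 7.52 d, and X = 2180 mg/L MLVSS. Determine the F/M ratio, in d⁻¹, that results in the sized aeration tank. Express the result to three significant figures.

From the SRT design equation V = Y Q (S₀−S) θ_c / [X (1 + k_d θ_c)] = 0.456 × 491 × (2800 − 10.4) × 7.52 / [2180 × (1 + 0.103 × 7.52)] = 4.7×10^6 / 3869 = 1214 m³.
Food-to-microorganism ratio F/M = Q S₀ / (V X) = 491 × 2800 / (1214 × 2180) = 0.5194 d⁻¹.

F/M ≈ 0.519 d⁻¹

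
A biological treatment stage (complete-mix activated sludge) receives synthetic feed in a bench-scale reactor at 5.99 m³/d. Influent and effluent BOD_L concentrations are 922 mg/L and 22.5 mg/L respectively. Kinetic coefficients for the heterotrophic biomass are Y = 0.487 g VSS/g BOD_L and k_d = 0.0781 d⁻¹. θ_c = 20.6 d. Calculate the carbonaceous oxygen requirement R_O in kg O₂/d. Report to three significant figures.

R_O ≈ 3.96 kg O₂/d

The observed yield is Y_obs = Y/(1 + k_d·θ_c) = 0.487 / (1 + 0.0781 × 20.6) = 0.487 / 2.609 = 0.1867 g VSS per g BOD_L removed.
Q·(S₀ − S) = 5.99 × (922 − 22.5) × 10⁻³ = 5.388 kg/d removed.
Net sludge production P_X = 0.1867 × 5.388 = 1.006 kg VSS/d.
R_O = Q·(S₀ − S) − 1.42·P_X = 5.388 − 1.42 × 1.006 = 3.960 kg O₂/d.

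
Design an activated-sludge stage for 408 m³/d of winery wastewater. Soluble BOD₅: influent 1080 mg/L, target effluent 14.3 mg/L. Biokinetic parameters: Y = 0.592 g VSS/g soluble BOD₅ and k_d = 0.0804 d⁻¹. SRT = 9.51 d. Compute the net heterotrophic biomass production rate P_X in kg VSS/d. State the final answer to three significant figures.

Observed yield with endogenous decay: Y_obs = Y / (1 + k_d·θ_c) = 0.592 / (1 + 0.0804 × 9.51) = 0.592 / 1.765 = 0.3355 g VSS/g soluble BOD₅.
ΔS = 1080 − 14.3 = 1066 mg/L, so the substrate removal rate is 408 × 1066/1000 = 434.8 kg soluble BOD₅/d.
Net biomass production P_X = Y_obs × Q·(S₀ − S) = 0.3355 × 434.8 = 145.9 kg VSS/d.

P_X ≈ 146 kg VSS/d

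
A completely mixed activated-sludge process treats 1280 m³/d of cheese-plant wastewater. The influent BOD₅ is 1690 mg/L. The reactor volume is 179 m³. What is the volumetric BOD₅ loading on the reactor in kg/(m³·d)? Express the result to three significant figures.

L_v ≈ 12.1 kg BOD₅/(m³·d)

Volumetric loading L_v = Q·S₀ / V = 1280 × 1690 g/m³ / 179.0 m³ = 12085 g/(m³·d) = 12.08 kg BOD₅/(m³·d).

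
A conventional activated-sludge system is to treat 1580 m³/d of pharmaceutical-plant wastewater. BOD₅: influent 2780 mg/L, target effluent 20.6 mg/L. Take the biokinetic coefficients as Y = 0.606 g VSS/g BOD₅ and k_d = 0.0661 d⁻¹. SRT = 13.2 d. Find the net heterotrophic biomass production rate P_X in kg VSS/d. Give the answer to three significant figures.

P_X ≈ 1410 kg VSS/d

Observed yield with endogenous decay: Y_obs = Y / (1 + k_d·θ_c) = 0.606 / (1 + 0.0661 × 13.2) = 0.606 / 1.873 = 0.3236 g VSS/g BOD₅.
ΔS = 2780 − 20.6 = 2759 mg/L, so the substrate removal rate is 1580 × 2759/1000 = 4360 kg BOD₅/d.
Biomass produced: P_X = Y_obs·Q·ΔS = 0.3236 × 4360 ≈ 1411 kg VSS/d.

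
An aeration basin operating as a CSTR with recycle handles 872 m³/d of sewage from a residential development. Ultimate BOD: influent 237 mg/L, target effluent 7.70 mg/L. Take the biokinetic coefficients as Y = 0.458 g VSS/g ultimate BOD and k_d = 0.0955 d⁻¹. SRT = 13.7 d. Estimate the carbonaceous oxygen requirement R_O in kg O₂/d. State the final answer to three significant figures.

Y_obs = Y / (1 + k_d θ_c) = 0.458 / (1 + 0.0955 × 13.7) = 0.458 / 2.308 = 0.1984.
Q·(S₀ − S) = 872 × (237 − 7.70) × 10⁻³ = 199.9 kg/d removed.
Net sludge production P_X = 0.1984 × 199.9 = 39.67 kg VSS/d.
Carbonaceous O₂ demand = substrate oxidised − cell-mass equivalent = 199.9 − 1.42 × 39.67 = 143.6 kg O₂/d.

R_O ≈ 144 kg O₂/d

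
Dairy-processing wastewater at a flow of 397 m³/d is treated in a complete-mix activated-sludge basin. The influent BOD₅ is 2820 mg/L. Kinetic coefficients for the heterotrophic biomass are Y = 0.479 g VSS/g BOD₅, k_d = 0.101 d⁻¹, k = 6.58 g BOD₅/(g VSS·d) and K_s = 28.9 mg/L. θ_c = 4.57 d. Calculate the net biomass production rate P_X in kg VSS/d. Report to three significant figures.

P_X ≈ 366 kg VSS/d

From the Monod/SRT balance for a CMAS, S = K_s·(1+k_d θ_c)/[θ_c·(Y k − k_d) − 1] = 28.9 × (1 + 0.101 × 4.57) / [4.57 × (0.479 × 6.58 − 0.101) − 1] = 42.24 / 12.94 = 3.264 mg/L.
Correct the yield for decay: Y_obs = Y/(1 + k_d θ_c) = 0.479 / (1 + 0.101 × 4.57) = 0.479 / 1.462 = 0.3277.
ΔS = 2820 − 3.26 = 2817 mg/L, so the substrate removal rate is 397 × 2817/1000 = 1118 kg BOD₅/d.
P_X = Y_obs · Q(S₀ − S) = 0.3277 × 1118 = 366.5 kg VSS/d.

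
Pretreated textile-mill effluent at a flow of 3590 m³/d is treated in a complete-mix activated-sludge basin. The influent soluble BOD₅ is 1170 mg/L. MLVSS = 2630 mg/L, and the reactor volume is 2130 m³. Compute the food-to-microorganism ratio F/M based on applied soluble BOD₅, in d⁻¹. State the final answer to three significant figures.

F/M = applied load / biomass = Q·S₀/(V·X) = 3590 × 1170 / (2130 × 2630) = 0.7498 d⁻¹.

F/M ≈ 0.750 d⁻¹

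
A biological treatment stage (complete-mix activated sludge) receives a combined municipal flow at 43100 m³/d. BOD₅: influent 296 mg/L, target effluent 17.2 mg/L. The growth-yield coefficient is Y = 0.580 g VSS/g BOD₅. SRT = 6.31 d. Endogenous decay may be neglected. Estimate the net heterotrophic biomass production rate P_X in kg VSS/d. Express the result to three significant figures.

No decay correction is needed, so Y_obs = Y = 0.580.
Q·(S₀ − S) = 43100 × (296 − 17.2) × 10⁻³ = 12016 kg/d removed.
Biomass produced: P_X = Y_obs·Q·ΔS = 0.5800 × 12016 ≈ 6969 kg VSS/d.

P_X ≈ 6970 kg VSS/d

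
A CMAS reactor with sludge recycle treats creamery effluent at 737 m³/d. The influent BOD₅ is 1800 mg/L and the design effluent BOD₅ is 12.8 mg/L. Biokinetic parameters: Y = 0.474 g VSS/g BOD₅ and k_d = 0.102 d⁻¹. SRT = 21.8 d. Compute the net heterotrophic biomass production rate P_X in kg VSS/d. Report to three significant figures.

The observed yield is Y_obs = Y/(1 + k_d·θ_c) = 0.474 / (1 + 0.102 × 21.8) = 0.474 / 3.224 = 0.1470 g VSS per g BOD₅ removed.
Q·(S₀ − S) = 737 × (1800 − 12.8) × 10⁻³ = 1317 kg/d removed.
P_X = Y_obs · Q(S₀ − S) = 0.1470 × 1317 = 193.7 kg VSS/d.

P_X ≈ 194 kg VSS/d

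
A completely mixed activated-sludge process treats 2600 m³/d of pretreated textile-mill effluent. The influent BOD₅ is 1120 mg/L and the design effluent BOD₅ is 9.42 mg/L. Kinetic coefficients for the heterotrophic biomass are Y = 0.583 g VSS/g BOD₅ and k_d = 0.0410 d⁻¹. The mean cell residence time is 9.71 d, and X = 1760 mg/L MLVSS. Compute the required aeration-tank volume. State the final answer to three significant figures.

Steady-state biomass mass balance: V·X·(1 + k_d·θ_c) = Y·Q·(S₀ − S)·θ_c, so V = 0.583 × 2600 × (1120 − 9.42) × 9.71 / [1760 × (1 + 0.0410 × 9.71)] = 1.63×10^7 / 2461 = 6643 m³.

V ≈ 6640 m³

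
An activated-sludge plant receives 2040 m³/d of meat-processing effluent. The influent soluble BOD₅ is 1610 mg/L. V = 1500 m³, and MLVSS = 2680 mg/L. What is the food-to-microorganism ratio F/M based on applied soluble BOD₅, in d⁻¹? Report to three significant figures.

F/M ≈ 0.817 d⁻¹

F/M = Q·S₀ / (V·X) = 2040 × 1610 / (1500 × 2680) = 0.8170 g soluble BOD₅·(g VSS·d)⁻¹.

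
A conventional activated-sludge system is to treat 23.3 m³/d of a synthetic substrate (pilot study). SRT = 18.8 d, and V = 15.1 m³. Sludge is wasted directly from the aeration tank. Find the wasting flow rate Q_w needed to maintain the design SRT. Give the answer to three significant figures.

Q_w ≈ 0.803 m³/d

Wasting from the aeration tank: Q_w = V / θ_c = 15.10 / 18.8 = 0.8032 m³/d.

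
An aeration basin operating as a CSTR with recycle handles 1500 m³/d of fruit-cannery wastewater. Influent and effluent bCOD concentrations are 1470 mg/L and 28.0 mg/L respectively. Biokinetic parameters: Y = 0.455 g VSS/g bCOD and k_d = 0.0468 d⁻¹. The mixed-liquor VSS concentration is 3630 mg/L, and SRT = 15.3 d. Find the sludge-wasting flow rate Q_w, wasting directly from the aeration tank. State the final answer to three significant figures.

Q_w ≈ 158 m³/d

From the SRT design equation V = Y Q (S₀−S) θ_c / [X (1 + k_d θ_c)] = 0.455 × 1500 × (1470 − 28.0) × 15.3 / [3630 × (1 + 0.0468 × 15.3)] = 1.51×10^7 / 6229 = 2417 m³.
With mixed-liquor wasting, θ_c = V/Q_w, so Q_w = V/θ_c = 2417/15.3 = 158.0 m³/d.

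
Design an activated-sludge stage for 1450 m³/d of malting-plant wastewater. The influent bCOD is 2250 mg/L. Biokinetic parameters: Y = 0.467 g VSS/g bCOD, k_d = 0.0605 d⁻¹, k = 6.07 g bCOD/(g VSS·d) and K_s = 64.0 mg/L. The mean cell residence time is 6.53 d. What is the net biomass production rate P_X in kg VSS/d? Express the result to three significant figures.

Effluent substrate depends only on kinetics and SRT: S = K_s(1 + k_d θ_c) / [θ_c(Yk − k_d) − 1] = 64.0 × (1 + 0.0605 × 6.53) / [6.53 × (0.467 × 6.07 − 0.0605) − 1] = 89.28 / 17.12 = 5.217 mg/L.
Y_obs = Y / (1 + k_d θ_c) = 0.467 / (1 + 0.0605 × 6.53) = 0.467 / 1.395 = 0.3348.
Substrate removed = Q·(S₀ − S) = 1450 m³/d × (2250 − 5.22) g/m³ = 3.25×10^6 g/d = 3255 kg/d.
P_X = Y_obs · Q(S₀ − S) = 0.3348 × 3255 = 1090 kg VSS/d.

P_X ≈ 1090 kg VSS/d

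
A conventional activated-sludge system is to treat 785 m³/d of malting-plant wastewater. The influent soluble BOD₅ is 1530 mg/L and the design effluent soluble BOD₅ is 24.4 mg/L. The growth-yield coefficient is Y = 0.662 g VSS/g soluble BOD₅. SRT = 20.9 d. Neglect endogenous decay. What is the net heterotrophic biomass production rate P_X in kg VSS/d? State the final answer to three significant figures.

No decay correction is needed, so Y_obs = Y = 0.662.
ΔS = 1530 − 24.4 = 1506 mg/L, so the substrate removal rate is 785 × 1506/1000 = 1182 kg soluble BOD₅/d.
So the net sludge growth is P_X = 0.6620 × 1182 = 782.4 kg VSS/d.

P_X ≈ 782 kg VSS/d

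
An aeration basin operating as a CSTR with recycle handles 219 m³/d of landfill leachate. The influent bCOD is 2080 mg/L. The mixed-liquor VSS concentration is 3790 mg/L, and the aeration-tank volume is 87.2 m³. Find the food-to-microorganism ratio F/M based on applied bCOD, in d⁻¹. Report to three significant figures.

Food-to-microorganism ratio F/M = Q S₀ / (V X) = 219 × 2080 / (87.20 × 3790) = 1.378 d⁻¹.

F/M ≈ 1.38 d⁻¹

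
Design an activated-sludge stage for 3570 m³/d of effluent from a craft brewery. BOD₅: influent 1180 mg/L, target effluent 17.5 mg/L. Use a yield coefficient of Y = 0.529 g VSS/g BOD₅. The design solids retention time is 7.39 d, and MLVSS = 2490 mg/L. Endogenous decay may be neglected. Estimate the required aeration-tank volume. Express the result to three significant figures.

V ≈ 6520 m³

V·X = Y·Q·ΔS·θ_c gives V = 0.529 × 3570 × (1180 − 17.5) × 7.39 / 2490 = 6516 m³.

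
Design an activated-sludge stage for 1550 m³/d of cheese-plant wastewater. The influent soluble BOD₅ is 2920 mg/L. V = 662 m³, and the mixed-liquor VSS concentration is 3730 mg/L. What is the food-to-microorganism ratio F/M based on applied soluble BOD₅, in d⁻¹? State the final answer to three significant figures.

Food-to-microorganism ratio F/M = Q S₀ / (V X) = 1550 × 2920 / (662.0 × 3730) = 1.833 d⁻¹.

F/M ≈ 1.83 d⁻¹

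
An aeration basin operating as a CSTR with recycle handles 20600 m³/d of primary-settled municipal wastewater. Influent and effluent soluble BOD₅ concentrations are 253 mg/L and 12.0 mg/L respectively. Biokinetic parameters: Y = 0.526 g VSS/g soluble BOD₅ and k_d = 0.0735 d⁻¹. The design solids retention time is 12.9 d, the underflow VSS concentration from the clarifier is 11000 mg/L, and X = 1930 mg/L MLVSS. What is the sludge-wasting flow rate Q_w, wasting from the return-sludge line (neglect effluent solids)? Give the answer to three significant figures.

Rearranging the biomass balance for a CMAS with decay, V = Y·Q·ΔS·θ_c / [X·(1+k_d θ_c)] = 0.526 × 20600 × (253 − 12.0) × 12.9 / [1930 × (1 + 0.0735 × 12.9)] = 3.37×10^7 / 3760 = 8959 m³.
Wasting from the return line (neglecting effluent solids): Q_w = V·X / (θ_c·X_r) = 8959 × 1930 / (12.9 × 11000) = 121.9 m³/d.

Q_w ≈ 122 m³/d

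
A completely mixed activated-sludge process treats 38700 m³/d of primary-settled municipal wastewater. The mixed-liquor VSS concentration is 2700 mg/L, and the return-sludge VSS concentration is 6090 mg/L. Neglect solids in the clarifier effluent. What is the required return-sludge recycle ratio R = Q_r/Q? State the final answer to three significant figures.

R ≈ 0.796

Solids balance on the clarifier gives (1+R)X = R·X_r, so R = X/(X_r − X) = 2700 / (6090 − 2700) = 0.7965.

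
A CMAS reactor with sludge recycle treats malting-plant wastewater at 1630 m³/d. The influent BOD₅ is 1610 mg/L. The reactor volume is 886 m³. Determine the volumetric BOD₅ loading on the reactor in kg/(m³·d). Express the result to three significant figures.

L_v ≈ 2.96 kg BOD₅/(m³·d)

L_v = Q S₀ / V = 1630 × 1610 × 10⁻³ / 886.0 = 2.962 kg/(m³·d).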